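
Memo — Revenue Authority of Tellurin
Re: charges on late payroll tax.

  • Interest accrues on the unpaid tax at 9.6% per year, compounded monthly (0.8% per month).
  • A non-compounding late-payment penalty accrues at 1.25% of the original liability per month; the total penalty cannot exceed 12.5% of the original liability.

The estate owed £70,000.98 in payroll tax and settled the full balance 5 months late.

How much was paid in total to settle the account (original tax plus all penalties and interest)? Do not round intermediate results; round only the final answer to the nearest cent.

Penalty: 5 × 1.25% × £70,000.98 = £4,375.06… (below the 12.5% cap of £8,750.12…)
Interest: £70,000.98 × ((1 + 0.008)^5 − 1) = £70,000.98 × 0.0406451… = £2,845.1997…
Total = £70,000.98 + £4,375.0613… + £2,845.1997… = £77,221.24

£77,221.24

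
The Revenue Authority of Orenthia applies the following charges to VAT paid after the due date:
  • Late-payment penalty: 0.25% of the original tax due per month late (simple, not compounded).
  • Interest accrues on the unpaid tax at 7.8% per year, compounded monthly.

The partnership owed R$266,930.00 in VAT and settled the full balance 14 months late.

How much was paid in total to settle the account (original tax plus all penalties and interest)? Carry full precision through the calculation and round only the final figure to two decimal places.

Late-payment penalty: 14 × 0.25% × R$266,930.00 = R$9,342.55
Interest (7.8%/yr ÷ 12 = 0.65%/month): R$266,930.00 × ((1 + 0.0065)^14 − 1) = R$25,344.0756…
Total = R$266,930.00 + R$9,342.5500 + R$25,344.0756… = R$301,616.63

R$301,616.63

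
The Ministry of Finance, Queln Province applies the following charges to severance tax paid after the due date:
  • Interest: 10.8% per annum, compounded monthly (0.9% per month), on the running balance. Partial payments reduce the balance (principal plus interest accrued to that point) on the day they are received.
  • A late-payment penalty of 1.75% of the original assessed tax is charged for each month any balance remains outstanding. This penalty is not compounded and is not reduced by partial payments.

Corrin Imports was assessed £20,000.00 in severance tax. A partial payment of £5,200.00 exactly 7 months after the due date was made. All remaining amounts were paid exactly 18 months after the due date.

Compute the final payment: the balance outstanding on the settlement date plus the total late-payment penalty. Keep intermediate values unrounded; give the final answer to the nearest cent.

Balance at month 7: £20,000.0000 × (1 + 0.009)^7 = £21,294.5349…
After £5,200.00 payment: £21,294.5349… − £5,200.00 = £16,094.5349…
Balance at month 18: £16,094.5349… × (1 + 0.009)^11 = £17,761.5662…
Penalty: 18 × 1.75% × £20,000.00 = £6,300.00
Final settlement = outstanding balance + penalty = £17,761.5662… + £6,300.00 = £24,061.57

£24,061.57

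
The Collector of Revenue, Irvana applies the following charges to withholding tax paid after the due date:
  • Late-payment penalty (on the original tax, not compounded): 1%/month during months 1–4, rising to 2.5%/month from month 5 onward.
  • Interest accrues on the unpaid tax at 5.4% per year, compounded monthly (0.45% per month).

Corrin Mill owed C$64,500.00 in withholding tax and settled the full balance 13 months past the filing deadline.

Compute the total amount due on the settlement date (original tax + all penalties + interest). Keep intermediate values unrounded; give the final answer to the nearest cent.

Penalty, months 1–4: 4 × 1% × C$64,500.00 = C$2,580.00
Penalty, months 5–13: 9 × 2.5% × C$64,500.00 = C$14,512.50
Interest: C$64,500.00 × ((1 + 0.0045)^13 − 1) = C$64,500.00 × 0.0601059… = C$3,876.8278…
Total = C$64,500.00 + C$17,092.5000 + C$3,876.8278… = C$85,469.33

C$85,469.33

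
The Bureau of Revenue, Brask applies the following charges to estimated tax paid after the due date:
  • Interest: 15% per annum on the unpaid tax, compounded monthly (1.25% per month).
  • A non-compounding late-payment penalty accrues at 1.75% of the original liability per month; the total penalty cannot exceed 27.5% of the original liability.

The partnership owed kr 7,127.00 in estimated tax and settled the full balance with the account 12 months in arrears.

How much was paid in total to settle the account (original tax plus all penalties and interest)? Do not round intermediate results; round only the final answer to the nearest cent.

Penalty: 12 × 1.75% × kr 7,127.00 = kr 1,496.67 (below the 27.5% cap of kr 1,959.93…)
Interest: kr 7,127.00 × ((1 + 0.0125)^12 − 1) = kr 7,127.00 × 0.1607545… = kr 1,145.6974…
Total = kr 7,127.00 + kr 1,496.6700 + kr 1,145.6974… = kr 9,769.37

kr 9,769.37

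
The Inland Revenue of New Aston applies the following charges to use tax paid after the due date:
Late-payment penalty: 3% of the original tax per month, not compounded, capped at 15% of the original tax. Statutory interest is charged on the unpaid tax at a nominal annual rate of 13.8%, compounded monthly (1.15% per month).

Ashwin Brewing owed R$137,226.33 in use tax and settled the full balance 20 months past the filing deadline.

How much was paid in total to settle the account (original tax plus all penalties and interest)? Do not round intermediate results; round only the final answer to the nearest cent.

Penalty (uncapped): 20 × 3% × R$137,226.33 = R$82,335.80…; cap = 15% × R$137,226.33 = R$20,583.95… → penalty = R$20,583.95…
Interest: R$137,226.33 × ((1 + 0.0115)^20 − 1) = R$137,226.33 × 0.2569492… = R$35,260.2022…
Total = R$137,226.33 + R$20,583.9495 + R$35,260.2022… = R$193,070.48

R$193,070.48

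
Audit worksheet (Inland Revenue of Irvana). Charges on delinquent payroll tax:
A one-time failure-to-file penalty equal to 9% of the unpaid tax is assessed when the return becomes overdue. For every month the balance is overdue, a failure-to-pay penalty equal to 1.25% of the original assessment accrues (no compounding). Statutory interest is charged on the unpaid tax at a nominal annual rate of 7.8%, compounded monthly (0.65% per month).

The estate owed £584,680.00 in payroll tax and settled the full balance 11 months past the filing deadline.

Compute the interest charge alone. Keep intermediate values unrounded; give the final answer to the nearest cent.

Interest: £584,680.00 × ((1 + 0.0065)^11 − 1) = £584,680.00 × 0.0738697… = £43,190.1114…

£43,190.11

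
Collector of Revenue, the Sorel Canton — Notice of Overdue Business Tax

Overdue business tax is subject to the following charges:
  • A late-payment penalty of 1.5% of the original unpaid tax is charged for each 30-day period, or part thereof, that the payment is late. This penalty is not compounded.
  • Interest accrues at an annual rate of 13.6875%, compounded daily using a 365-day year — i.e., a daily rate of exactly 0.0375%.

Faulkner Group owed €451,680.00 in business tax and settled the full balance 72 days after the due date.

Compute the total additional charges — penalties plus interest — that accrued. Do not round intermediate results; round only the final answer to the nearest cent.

€32,684.74

Penalty periods: ⌈72/30⌉ = 3; penalty = 3 × 1.5% × €451,680.00 = €20,325.60
Interest: €451,680.00 × ((1 + 0.000375)^72 − 1) = €451,680.00 × 0.02736260… = €12,359.1405…
Penalties + interest = €20,325.6000 + €12,359.1405… = €32,684.74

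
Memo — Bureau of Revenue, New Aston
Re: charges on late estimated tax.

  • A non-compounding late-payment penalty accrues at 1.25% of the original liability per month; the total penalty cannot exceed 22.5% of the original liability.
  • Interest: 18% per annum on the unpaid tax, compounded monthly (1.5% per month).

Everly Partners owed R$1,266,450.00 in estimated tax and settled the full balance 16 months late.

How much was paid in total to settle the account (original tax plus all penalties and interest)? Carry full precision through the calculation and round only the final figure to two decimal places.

R$1,860,396.75

Penalty: 16 × 1.25% × R$1,266,450.00 = R$253,290.00 (below the 22.5% cap of R$284,951.25)
Interest: R$1,266,450.00 × ((1 + 0.015)^16 − 1) = R$1,266,450.00 × 0.2689855… = R$340,656.7468…
Total = R$1,266,450.00 + R$253,290.0000 + R$340,656.7468… = R$1,860,396.75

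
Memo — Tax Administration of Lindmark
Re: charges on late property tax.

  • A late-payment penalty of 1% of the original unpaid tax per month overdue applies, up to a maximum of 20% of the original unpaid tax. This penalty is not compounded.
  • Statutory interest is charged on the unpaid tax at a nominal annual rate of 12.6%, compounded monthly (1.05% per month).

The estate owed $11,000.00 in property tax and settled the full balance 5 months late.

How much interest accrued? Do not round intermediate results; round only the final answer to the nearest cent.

$589.76

Interest: $11,000.00 × ((1 + 0.0105)^5 − 1) = $11,000.00 × 0.0536141… = $589.7555…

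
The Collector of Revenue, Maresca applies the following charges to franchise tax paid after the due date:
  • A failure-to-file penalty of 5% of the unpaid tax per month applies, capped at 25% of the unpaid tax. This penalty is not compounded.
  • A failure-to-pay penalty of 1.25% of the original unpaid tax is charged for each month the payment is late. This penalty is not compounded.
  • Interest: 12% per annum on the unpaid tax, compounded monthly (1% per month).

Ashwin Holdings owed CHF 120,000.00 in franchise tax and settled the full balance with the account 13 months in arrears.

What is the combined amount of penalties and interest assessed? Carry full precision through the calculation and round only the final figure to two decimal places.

Failure-to-file: 13 × 5% × CHF 120,000.00 = CHF 78,000.00, capped at 25% × CHF 120,000.00 = CHF 30,000.00
Failure-to-pay penalty: 13 × 1.25% × CHF 120,000.00 = CHF 19,500.00
Interest: CHF 120,000.00 × ((1 + 0.01)^13 − 1) = CHF 120,000.00 × 0.1380933… = CHF 16,571.1937…
Penalties + interest = CHF 49,500.0000 + CHF 16,571.1937… = CHF 66,071.19

CHF 66,071.19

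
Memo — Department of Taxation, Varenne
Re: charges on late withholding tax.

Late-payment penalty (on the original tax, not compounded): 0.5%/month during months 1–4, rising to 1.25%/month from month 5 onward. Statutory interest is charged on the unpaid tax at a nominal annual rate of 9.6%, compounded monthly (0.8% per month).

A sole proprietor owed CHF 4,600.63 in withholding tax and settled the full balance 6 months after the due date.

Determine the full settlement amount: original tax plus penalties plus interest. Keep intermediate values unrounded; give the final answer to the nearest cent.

CHF 5,032.95

Penalty, months 1–4: 4 × 0.5% × CHF 4,600.63 = CHF 92.01…
Penalty, months 5–6: 2 × 1.25% × CHF 4,600.63 = CHF 115.02…
Interest: CHF 4,600.63 × ((1 + 0.008)^6 − 1) = CHF 4,600.63 × 0.0489703… = CHF 225.2942…
Total = CHF 4,600.63 + CHF 207.0284… + CHF 225.2942… = CHF 5,032.95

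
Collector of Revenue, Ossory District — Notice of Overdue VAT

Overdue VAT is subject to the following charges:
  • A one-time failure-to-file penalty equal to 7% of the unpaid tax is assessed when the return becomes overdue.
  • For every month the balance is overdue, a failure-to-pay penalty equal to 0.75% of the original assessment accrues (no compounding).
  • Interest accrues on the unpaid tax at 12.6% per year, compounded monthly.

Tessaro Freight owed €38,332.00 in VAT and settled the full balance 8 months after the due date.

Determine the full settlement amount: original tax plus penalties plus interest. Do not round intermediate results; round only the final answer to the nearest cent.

Failure-to-file penalty: 7% × €38,332.00 = €2,683.24
Failure-to-pay penalty = 0.75% × €38,332.00 × 8 mo = €2,299.92
Interest (12.6%/yr ÷ 12 = 1.05%/month): €38,332.00 × ((1 + 0.0105)^8 − 1) = €3,340.7367…
Total = €38,332.00 + €4,983.1600 + €3,340.7367… = €46,655.90

€46,655.90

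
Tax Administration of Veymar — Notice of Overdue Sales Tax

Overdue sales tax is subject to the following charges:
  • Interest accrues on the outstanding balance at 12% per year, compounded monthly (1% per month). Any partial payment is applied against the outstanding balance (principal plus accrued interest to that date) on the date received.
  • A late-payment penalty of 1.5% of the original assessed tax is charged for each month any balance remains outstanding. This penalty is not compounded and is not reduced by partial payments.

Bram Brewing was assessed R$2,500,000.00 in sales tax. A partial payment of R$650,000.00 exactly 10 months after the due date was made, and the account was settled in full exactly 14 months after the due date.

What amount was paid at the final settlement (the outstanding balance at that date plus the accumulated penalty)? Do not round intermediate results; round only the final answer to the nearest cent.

R$2,722,292.93

Balance at month 10: R$2,500,000.0000 × (1 + 0.01)^10 = R$2,761,555.3135…
After R$650,000.00 payment: R$2,761,555.3135… − R$650,000.00 = R$2,111,555.3135…
Balance at month 14: R$2,111,555.3135… × (1 + 0.01)^4 = R$2,197,292.9266…
Penalty: 14 × 1.5% × R$2,500,000.00 = R$525,000.00
Final settlement = outstanding balance + penalty = R$2,197,292.9266… + R$525,000.00 = R$2,722,292.93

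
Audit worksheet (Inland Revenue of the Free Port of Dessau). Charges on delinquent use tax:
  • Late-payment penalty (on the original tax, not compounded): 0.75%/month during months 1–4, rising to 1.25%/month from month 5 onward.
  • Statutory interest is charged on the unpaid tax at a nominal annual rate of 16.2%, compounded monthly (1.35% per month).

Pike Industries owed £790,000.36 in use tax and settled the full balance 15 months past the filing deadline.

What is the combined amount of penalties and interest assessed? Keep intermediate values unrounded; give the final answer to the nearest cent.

£308,339.07

Penalty, months 1–4: 4 × 0.75% × £790,000.36 = £23,700.01…
Penalty, months 5–15: 11 × 1.25% × £790,000.36 = £108,625.05…
Interest: £790,000.36 × ((1 + 0.0135)^15 − 1) = £790,000.36 × 0.2228024… = £176,014.0051…
Penalties + interest = £132,325.0603 + £176,014.0051… = £308,339.07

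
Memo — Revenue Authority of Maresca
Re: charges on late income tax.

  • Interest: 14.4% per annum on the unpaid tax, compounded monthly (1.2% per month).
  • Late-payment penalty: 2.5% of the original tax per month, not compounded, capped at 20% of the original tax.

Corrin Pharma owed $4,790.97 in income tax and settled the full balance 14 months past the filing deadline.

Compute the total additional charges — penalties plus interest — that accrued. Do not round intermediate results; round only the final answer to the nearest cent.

$1,828.97

Penalty (uncapped): 14 × 2.5% × $4,790.97 = $1,676.84…; cap = 20% × $4,790.97 = $958.19… → penalty = $958.19…
Interest: $4,790.97 × ((1 + 0.012)^14 − 1) = $4,790.97 × 0.1817543… = $870.7792…
Penalties + interest = $958.1940 + $870.7792… = $1,828.97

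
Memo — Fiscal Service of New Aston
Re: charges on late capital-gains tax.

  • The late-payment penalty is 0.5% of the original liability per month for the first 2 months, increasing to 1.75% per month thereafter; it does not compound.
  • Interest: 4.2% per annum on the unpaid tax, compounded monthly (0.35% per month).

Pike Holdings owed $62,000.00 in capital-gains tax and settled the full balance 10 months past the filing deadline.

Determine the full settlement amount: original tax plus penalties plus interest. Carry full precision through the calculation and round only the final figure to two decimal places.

Penalty, months 1–2: 2 × 0.5% × $62,000.00 = $620.00
Penalty, months 3–10: 8 × 1.75% × $62,000.00 = $8,680.00
Interest: $62,000.00 × ((1 + 0.0035)^10 − 1) = $62,000.00 × 0.0355564… = $2,204.4985…
Total = $62,000.00 + $9,300.0000 + $2,204.4985… = $73,504.50

$73,504.50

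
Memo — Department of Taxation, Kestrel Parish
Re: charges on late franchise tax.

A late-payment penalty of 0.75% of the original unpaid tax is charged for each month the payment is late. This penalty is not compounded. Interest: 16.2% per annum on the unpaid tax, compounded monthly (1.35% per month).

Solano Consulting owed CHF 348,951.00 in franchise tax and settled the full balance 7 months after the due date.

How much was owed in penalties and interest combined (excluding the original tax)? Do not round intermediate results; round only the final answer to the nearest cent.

Late-payment penalty: 7 × 0.75% × CHF 348,951.00 = CHF 18,319.93…
Interest: CHF 348,951.00 × ((1 + 0.0135)^7 − 1) = CHF 348,951.00 × 0.0984145… = CHF 34,341.8504…
Penalties + interest = CHF 18,319.9275 + CHF 34,341.8504… = CHF 52,661.78

CHF 52,661.78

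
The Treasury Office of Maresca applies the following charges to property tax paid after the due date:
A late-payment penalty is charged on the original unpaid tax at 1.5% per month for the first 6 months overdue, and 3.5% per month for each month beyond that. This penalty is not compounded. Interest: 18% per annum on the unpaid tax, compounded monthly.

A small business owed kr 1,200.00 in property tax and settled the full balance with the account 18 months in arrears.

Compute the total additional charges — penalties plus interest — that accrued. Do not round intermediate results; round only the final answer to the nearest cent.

kr 980.81

Penalty, months 1–6: 6 × 1.5% × kr 1,200.00 = kr 108.00
Penalty, months 7–18: 12 × 3.5% × kr 1,200.00 = kr 504.00
Interest (18%/yr ÷ 12 = 1.5%/month): kr 1,200.00 × ((1 + 0.015)^18 − 1) = kr 368.8088…
Penalties + interest = kr 612.0000 + kr 368.8088… = kr 980.81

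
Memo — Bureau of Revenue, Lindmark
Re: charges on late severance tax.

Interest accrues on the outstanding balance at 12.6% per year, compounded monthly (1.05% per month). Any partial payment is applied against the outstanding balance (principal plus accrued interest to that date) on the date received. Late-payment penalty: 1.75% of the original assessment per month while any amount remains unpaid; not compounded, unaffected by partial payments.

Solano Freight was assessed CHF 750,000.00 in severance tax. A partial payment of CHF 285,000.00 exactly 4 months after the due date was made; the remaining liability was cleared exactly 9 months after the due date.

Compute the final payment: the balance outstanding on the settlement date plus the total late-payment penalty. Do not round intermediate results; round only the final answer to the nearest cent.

CHF 641,770.81

Balance at month 4: CHF 750,000.0000 × (1 + 0.0105)^4 = CHF 781,999.6070…
After CHF 285,000.00 payment: CHF 781,999.6070… − CHF 285,000.00 = CHF 496,999.6070…
Balance at month 9: CHF 496,999.6070… × (1 + 0.0105)^5 = CHF 523,645.8121…
Penalty: 9 × 1.75% × CHF 750,000.00 = CHF 118,125.00
Final settlement = outstanding balance + penalty = CHF 523,645.8121… + CHF 118,125.00 = CHF 641,770.81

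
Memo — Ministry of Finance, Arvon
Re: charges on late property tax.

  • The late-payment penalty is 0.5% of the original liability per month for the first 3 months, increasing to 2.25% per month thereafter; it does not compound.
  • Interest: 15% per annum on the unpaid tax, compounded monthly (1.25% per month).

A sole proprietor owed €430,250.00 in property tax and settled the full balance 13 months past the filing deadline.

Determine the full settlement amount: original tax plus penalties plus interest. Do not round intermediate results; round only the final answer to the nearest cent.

Penalty, months 1–3: 3 × 0.5% × €430,250.00 = €6,453.75
Penalty, months 4–13: 10 × 2.25% × €430,250.00 = €96,806.25
Interest: €430,250.00 × ((1 + 0.0125)^13 − 1) = €430,250.00 × 0.1752639… = €75,407.3141…
Total = €430,250.00 + €103,260.0000 + €75,407.3141… = €608,917.31

€608,917.31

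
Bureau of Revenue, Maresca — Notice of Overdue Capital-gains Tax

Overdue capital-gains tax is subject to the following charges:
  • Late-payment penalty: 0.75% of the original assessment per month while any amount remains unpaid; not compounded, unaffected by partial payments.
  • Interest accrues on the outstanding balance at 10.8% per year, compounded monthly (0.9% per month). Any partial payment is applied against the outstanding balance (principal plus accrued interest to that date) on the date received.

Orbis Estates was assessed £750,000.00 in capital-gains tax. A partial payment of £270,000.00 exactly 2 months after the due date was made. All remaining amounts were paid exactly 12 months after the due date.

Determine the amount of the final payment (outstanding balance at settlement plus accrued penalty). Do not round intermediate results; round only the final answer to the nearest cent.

£607,324.11

Balance at month 2: £750,000.0000 × (1 + 0.009)^2 = £763,560.7500
After £270,000.00 payment: £763,560.7500 − £270,000.00 = £493,560.7500
Balance at month 12: £493,560.7500 × (1 + 0.009)^10 = £539,824.1106…
Penalty: 12 × 0.75% × £750,000.00 = £67,500.00
Final settlement = outstanding balance + penalty = £539,824.1106… + £67,500.00 = £607,324.11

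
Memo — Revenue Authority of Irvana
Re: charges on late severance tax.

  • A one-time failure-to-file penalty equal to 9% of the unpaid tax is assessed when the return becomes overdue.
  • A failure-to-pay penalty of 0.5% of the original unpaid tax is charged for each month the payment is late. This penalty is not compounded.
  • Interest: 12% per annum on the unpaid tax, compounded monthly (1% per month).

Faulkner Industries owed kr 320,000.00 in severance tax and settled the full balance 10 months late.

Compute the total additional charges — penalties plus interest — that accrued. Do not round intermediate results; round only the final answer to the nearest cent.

kr 78,279.08

Failure-to-file penalty: 9% × kr 320,000.00 = kr 28,800.00
Failure-to-pay penalty: 10 × 0.5% × kr 320,000.00 = kr 16,000.00
Interest: kr 320,000.00 × ((1 + 0.01)^10 − 1) = kr 320,000.00 × 0.1046221… = kr 33,479.0801…
Penalties + interest = kr 44,800.0000 + kr 33,479.0801… = kr 78,279.08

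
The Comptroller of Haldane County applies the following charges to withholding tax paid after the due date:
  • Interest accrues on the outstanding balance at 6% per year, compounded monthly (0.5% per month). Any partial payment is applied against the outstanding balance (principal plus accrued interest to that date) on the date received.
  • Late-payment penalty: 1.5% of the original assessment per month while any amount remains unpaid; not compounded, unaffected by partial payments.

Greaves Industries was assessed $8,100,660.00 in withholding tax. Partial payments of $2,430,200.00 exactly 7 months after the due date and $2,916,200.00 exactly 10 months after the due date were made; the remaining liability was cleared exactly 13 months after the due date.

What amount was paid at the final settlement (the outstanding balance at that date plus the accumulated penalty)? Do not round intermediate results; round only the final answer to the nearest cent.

Balance at month 7: $8,100,660.0000 × (1 + 0.005)^7 = $8,388,471.5646…
After $2,430,200.00 payment: $8,388,471.5646… − $2,430,200.00 = $5,958,271.5646…
Balance at month 10: $5,958,271.5646… × (1 + 0.005)^3 = $6,048,093.2532…
After $2,916,200.00 payment: $6,048,093.2532… − $2,916,200.00 = $3,131,893.2532…
Balance at month 13: $3,131,893.2532… × (1 + 0.005)^3 = $3,179,106.9355…
Penalty: 13 × 1.5% × $8,100,660.00 = $1,579,628.70
Final settlement = outstanding balance + penalty = $3,179,106.9355… + $1,579,628.70 = $4,758,735.64

$4,758,735.64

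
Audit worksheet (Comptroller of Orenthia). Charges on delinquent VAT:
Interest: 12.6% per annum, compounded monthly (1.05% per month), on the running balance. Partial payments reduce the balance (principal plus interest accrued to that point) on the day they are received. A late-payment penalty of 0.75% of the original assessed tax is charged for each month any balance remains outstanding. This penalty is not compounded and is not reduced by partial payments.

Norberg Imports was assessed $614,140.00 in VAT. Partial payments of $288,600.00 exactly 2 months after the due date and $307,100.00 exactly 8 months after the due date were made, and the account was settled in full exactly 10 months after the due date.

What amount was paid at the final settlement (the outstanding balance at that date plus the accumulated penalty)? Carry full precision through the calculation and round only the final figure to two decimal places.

Balance at month 2: $614,140.0000 × (1 + 0.0105)^2 = $627,104.6489…
After $288,600.00 payment: $627,104.6489… − $288,600.00 = $338,504.6489…
Balance at month 8: $338,504.6489… × (1 + 0.0105)^6 = $360,398.1431…
After $307,100.00 payment: $360,398.1431… − $307,100.00 = $53,298.1431…
Balance at month 10: $53,298.1431… × (1 + 0.0105)^2 = $54,423.2802…
Penalty: 10 × 0.75% × $614,140.00 = $46,060.50
Final settlement = outstanding balance + penalty = $54,423.2802… + $46,060.50 = $100,483.78

$100,483.78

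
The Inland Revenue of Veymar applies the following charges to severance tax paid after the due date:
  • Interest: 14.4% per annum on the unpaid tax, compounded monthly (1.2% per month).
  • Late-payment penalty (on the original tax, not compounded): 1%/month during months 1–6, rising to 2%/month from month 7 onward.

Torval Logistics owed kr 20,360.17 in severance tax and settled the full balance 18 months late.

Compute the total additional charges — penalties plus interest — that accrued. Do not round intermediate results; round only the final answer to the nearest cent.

Penalty, months 1–6: 6 × 1% × kr 20,360.17 = kr 1,221.61…
Penalty, months 7–18: 12 × 2% × kr 20,360.17 = kr 4,886.44…
Interest: kr 20,360.17 × ((1 + 0.012)^18 − 1) = kr 20,360.17 × 0.2395077… = kr 4,876.4173…
Penalties + interest = kr 6,108.0510 + kr 4,876.4173… = kr 10,984.47

kr 10,984.47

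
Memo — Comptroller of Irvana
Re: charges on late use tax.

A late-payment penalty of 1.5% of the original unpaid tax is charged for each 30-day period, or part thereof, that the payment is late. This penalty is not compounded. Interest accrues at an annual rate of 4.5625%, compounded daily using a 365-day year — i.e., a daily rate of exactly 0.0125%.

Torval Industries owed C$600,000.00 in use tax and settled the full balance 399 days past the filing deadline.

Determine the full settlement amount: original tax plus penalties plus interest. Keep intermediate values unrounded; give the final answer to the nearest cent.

Penalty periods: ⌈399/30⌉ = 14; penalty = 14 × 1.5% × C$600,000.00 = C$126,000.00
Interest: C$600,000.00 × ((1 + 0.000125)^399 − 1) = C$600,000.00 × 0.05113642… = C$30,681.8516…
Total = C$600,000.00 + C$126,000.0000 + C$30,681.8516… = C$756,681.85

C$756,681.85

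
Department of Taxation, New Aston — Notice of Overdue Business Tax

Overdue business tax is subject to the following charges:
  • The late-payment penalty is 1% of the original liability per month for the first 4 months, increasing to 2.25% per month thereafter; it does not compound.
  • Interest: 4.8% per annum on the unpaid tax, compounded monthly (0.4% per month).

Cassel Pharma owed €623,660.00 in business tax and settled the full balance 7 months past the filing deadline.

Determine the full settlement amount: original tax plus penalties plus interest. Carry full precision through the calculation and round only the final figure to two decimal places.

Penalty, months 1–4: 4 × 1% × €623,660.00 = €24,946.40
Penalty, months 5–7: 3 × 2.25% × €623,660.00 = €42,097.05
Interest: €623,660.00 × ((1 + 0.004)^7 − 1) = €623,660.00 × 0.0283382… = €17,673.4324…
Total = €623,660.00 + €67,043.4500 + €17,673.4324… = €708,376.88

€708,376.88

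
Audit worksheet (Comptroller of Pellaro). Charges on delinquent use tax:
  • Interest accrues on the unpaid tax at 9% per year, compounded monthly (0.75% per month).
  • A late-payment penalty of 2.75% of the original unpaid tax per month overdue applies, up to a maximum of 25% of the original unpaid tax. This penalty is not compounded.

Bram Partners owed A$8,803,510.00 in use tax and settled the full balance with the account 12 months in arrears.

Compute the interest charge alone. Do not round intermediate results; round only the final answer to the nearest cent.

Interest: A$8,803,510.00 × ((1 + 0.0075)^12 − 1) = A$8,803,510.00 × 0.0938069… = A$825,829.9617…

A$825,829.96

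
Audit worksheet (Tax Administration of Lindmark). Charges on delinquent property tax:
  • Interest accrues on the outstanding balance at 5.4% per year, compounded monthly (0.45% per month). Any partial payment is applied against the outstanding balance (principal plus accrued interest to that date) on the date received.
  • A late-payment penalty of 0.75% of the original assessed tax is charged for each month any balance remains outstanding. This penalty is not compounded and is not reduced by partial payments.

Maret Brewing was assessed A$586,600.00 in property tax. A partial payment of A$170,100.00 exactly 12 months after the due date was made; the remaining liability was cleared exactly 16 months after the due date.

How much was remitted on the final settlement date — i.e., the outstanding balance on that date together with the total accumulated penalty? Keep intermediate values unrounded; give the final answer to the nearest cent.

A$527,500.49

Balance at month 12: A$586,600.0000 × (1 + 0.0045)^12 = A$619,072.2707…
After A$170,100.00 payment: A$619,072.2707… − A$170,100.00 = A$448,972.2707…
Balance at month 16: A$448,972.2707… × (1 + 0.0045)^4 = A$457,108.4855…
Penalty: 16 × 0.75% × A$586,600.00 = A$70,392.00
Final settlement = outstanding balance + penalty = A$457,108.4855… + A$70,392.00 = A$527,500.49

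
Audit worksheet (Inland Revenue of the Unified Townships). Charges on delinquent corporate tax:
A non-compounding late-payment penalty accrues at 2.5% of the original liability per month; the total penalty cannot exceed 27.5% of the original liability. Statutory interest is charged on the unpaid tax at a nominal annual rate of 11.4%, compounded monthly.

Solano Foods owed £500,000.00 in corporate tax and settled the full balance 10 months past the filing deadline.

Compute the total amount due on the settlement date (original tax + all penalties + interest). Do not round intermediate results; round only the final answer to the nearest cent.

£674,582.93

Penalty: 10 × 2.5% × £500,000.00 = £125,000.00 (below the 27.5% cap of £137,500.00)
Interest (11.4%/yr ÷ 12 = 0.95%/month): £500,000.00 × ((1 + 0.0095)^10 − 1) = £49,582.9326…
Total = £500,000.00 + £125,000.0000 + £49,582.9326… = £674,582.93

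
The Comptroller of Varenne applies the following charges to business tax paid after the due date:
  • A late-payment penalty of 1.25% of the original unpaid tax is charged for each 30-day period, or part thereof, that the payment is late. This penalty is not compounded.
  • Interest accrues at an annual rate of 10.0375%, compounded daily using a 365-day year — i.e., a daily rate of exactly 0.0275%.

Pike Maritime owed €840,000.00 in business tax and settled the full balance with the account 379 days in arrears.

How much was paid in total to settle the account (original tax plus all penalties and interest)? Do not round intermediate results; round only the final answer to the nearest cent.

Penalty periods: ⌈379/30⌉ = 13; penalty = 13 × 1.25% × €840,000.00 = €136,500.00
Interest: €840,000.00 × ((1 + 0.000275)^379 − 1) = €840,000.00 × 0.10983424… = €92,260.7624…
Total = €840,000.00 + €136,500.0000 + €92,260.7624… = €1,068,760.76

€1,068,760.76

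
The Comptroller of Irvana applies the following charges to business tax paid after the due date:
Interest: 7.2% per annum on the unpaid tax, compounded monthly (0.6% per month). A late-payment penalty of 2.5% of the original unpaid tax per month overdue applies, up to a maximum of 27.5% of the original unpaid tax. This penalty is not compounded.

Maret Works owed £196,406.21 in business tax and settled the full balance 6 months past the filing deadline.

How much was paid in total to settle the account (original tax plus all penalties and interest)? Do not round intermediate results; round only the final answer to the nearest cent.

£233,044.68

Penalty: 6 × 2.5% × £196,406.21 = £29,460.93… (below the 27.5% cap of £54,011.71…)
Interest: £196,406.21 × ((1 + 0.006)^6 − 1) = £196,406.21 × 0.0365443… = £7,177.5352…
Total = £196,406.21 + £29,460.9315 + £7,177.5352… = £233,044.68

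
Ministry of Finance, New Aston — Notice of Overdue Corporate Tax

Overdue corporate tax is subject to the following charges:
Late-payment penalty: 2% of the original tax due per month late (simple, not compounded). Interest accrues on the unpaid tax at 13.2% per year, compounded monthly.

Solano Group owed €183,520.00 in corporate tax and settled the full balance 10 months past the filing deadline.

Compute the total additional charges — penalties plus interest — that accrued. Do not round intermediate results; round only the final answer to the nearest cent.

€57,920.35

Late-payment penalty = 2% × €183,520.00 × 10 mo = €36,704.00
Interest (13.2%/yr ÷ 12 = 1.1%/month): €183,520.00 × ((1 + 0.011)^10 − 1) = €21,216.3500…
Penalties + interest = €36,704.0000 + €21,216.3500… = €57,920.35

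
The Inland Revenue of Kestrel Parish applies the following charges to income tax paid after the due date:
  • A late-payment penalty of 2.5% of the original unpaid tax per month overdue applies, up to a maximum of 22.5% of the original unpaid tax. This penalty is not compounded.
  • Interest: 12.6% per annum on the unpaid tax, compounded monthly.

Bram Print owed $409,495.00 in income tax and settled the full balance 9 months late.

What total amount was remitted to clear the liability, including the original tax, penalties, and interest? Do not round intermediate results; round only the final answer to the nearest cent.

$541,994.39

Penalty (uncapped): 9 × 2.5% × $409,495.00 = $92,136.38…; cap = 22.5% × $409,495.00 = $92,136.38… → penalty = $92,136.38…
Interest (12.6%/yr ÷ 12 = 1.05%/month): $409,495.00 × ((1 + 0.0105)^9 − 1) = $40,363.0164…
Total = $409,495.00 + $92,136.3750 + $40,363.0164… = $541,994.39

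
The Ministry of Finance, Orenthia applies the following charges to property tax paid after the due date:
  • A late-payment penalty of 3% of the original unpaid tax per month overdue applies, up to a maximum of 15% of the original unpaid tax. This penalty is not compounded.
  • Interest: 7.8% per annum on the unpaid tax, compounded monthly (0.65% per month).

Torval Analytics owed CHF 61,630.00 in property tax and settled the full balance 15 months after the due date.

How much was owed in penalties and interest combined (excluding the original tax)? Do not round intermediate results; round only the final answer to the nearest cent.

Penalty (uncapped): 15 × 3% × CHF 61,630.00 = CHF 27,733.50; cap = 15% × CHF 61,630.00 = CHF 9,244.50 → penalty = CHF 9,244.50
Interest: CHF 61,630.00 × ((1 + 0.0065)^15 − 1) = CHF 61,630.00 × 0.1020637… = CHF 6,290.1844…
Penalties + interest = CHF 9,244.5000 + CHF 6,290.1844… = CHF 15,534.68

CHF 15,534.68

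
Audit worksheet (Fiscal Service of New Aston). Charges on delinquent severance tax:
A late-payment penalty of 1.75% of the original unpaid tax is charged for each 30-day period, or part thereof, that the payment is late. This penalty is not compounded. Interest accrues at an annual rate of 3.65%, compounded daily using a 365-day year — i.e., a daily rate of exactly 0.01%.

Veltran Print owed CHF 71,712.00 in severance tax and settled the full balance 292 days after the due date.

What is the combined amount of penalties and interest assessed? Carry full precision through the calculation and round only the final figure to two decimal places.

Penalty periods: ⌈292/30⌉ = 10; penalty = 10 × 1.75% × CHF 71,712.00 = CHF 12,549.60
Interest: CHF 71,712.00 × ((1 + 0.0001)^292 − 1) = CHF 71,712.00 × 0.02962900… = CHF 2,124.7546…
Penalties + interest = CHF 12,549.6000 + CHF 2,124.7546… = CHF 14,674.35

CHF 14,674.35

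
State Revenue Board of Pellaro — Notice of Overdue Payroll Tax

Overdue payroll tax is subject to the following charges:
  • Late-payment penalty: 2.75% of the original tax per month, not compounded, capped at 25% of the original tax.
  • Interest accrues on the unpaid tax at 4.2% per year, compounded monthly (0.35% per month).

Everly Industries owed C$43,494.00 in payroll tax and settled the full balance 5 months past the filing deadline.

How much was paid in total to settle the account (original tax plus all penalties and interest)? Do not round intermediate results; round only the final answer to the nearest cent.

Penalty: 5 × 2.75% × C$43,494.00 = C$5,980.43… (below the 25% cap of C$10,873.50)
Interest: C$43,494.00 × ((1 + 0.0035)^5 − 1) = C$43,494.00 × 0.0176229… = C$766.4917…
Total = C$43,494.00 + C$5,980.4250 + C$766.4917… = C$50,240.92

C$50,240.92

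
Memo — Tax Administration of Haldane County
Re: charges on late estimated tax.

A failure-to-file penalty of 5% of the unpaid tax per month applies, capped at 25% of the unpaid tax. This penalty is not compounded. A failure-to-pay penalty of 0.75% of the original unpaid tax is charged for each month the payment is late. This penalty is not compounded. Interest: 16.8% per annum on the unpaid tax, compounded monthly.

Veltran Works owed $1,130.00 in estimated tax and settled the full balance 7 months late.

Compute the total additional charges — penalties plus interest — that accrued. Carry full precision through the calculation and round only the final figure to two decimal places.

Failure-to-file: 7 × 5% × $1,130.00 = $395.50, capped at 25% × $1,130.00 = $282.50
Failure-to-pay penalty = 0.75% × $1,130.00 × 7 mo = $59.33…
Interest (16.8%/yr ÷ 12 = 1.4%/month): $1,130.00 × ((1 + 0.014)^7 − 1) = $115.5011…
Penalties + interest = $341.8250 + $115.5011… = $457.33

$457.33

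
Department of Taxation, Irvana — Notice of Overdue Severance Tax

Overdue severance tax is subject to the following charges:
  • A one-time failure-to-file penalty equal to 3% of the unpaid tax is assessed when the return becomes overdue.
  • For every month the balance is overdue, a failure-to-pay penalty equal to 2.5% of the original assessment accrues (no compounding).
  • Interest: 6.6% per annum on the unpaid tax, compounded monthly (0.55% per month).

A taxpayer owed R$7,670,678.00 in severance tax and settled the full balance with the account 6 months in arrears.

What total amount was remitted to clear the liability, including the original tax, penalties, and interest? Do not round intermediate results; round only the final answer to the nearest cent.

R$9,308,038.61

Failure-to-file penalty: 3% × R$7,670,678.00 = R$230,120.34
Failure-to-pay penalty: 6 × 2.5% × R$7,670,678.00 = R$1,150,601.70
Interest: R$7,670,678.00 × ((1 + 0.0055)^6 − 1) = R$7,670,678.00 × 0.0334571… = R$256,638.5738…
Total = R$7,670,678.00 + R$1,380,722.0400 + R$256,638.5738… = R$9,308,038.61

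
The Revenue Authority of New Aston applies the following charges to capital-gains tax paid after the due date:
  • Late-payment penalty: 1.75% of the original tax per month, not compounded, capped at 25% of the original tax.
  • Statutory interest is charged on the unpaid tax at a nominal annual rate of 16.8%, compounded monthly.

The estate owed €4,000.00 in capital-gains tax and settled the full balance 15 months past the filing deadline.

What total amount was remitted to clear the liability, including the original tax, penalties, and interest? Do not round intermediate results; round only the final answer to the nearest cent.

€5,927.53

Penalty (uncapped): 15 × 1.75% × €4,000.00 = €1,050.00; cap = 25% × €4,000.00 = €1,000.00 → penalty = €1,000.00
Interest (16.8%/yr ÷ 12 = 1.4%/month): €4,000.00 × ((1 + 0.014)^15 − 1) = €927.5304…
Total = €4,000.00 + €1,000.0000 + €927.5304… = €5,927.53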